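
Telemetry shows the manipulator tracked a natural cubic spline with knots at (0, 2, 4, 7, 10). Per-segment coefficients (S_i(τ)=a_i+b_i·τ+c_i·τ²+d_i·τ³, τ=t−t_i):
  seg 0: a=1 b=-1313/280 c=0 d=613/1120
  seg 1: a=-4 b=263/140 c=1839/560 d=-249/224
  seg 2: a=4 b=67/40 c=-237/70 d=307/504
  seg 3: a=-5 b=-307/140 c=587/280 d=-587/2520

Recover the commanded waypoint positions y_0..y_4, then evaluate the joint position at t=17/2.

y_0 = S_0(0) = a_0 = 1
y_1 = S_1(0) = a_1 = -4
y_2 = S_2(0) = a_2 = 4
y_3 = S_3(0) = a_3 = -5
y_4 = S_3(3) = 1
t_q=17/2 is in segment 3 (τ=3/2); S_3(τ)=-9763/2240

y_0=1 y_1=-4 y_2=4 y_3=-5 y_4=1
S(17/2) = -9763/2240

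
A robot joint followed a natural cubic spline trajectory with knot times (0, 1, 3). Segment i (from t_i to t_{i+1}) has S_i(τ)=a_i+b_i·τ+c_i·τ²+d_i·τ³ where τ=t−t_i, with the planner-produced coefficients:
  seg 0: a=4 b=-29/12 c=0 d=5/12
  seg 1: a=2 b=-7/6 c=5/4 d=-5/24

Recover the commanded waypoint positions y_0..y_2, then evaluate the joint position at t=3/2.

y_0 = S_0(0) = a_0 = 4
y_1 = S_1(0) = a_1 = 2
y_2 = S_1(2) = 3
t_q=3/2 is in segment 1 (τ=1/2); S_1(τ)=109/64

y_0=4 y_1=2 y_2=3
S(3/2) = 109/64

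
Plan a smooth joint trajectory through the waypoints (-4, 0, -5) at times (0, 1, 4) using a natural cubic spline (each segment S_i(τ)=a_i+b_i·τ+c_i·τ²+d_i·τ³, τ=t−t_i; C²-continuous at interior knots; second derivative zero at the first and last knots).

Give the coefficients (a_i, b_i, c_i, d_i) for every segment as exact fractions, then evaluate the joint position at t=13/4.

  seg 0: a=-4 b=113/24 c=0 d=-17/24
  seg 1: a=0 b=31/12 c=-17/8 d=17/72
S(13/4) = -1155/512

Δ: Δ0=4, Δ1=-5/3
row 1: diag=8, rhs=-34; c'=3/8, d'=-17/4
back: M1=-17/4
M: M0=0, M1=-17/4, M2=0
seg 0: a=-4, c=M0/2=0, d=(M1−M0)/(6·1)=-17/24, b=Δ0−h0·(2M0+M1)/6=113/24
seg 1: a=0, c=M1/2=-17/8, d=(M2−M1)/(6·3)=17/72, b=Δ1−h1·(2M1+M2)/6=31/12
t_q=13/4 → seg 1, τ=9/4; S=0+31/12·τ+-17/8·τ²+17/72·τ³=-1155/512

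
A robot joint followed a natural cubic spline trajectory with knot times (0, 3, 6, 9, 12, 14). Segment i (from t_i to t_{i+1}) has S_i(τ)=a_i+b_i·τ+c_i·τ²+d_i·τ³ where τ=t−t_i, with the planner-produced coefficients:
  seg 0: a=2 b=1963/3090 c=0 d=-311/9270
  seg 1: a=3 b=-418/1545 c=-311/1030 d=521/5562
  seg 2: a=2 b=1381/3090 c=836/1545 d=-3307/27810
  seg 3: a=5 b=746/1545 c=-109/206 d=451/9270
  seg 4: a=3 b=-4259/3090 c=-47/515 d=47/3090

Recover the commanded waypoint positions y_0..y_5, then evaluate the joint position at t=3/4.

y_0=2 y_1=3 y_2=2 y_3=5 y_4=3 y_5=0
S(3/4) = 32463/13184

y_0 = S_0(0) = a_0 = 2
y_1 = S_1(0) = a_1 = 3
y_2 = S_2(0) = a_2 = 2
y_3 = S_3(0) = a_3 = 5
y_4 = S_4(0) = a_4 = 3
y_5 = S_4(2) = 0
t_q=3/4 is in segment 0 (τ=3/4); S_0(τ)=32463/13184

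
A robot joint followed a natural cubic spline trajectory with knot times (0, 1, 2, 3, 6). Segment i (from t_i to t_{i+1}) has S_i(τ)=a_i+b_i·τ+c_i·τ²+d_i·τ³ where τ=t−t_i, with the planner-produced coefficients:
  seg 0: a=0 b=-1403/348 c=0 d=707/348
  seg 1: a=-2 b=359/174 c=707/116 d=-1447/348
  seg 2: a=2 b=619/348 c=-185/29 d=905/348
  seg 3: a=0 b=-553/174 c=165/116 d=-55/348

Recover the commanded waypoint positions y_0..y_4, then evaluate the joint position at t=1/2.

y_0 = S_0(0) = a_0 = 0
y_1 = S_1(0) = a_1 = -2
y_2 = S_2(0) = a_2 = 2
y_3 = S_3(0) = a_3 = 0
y_4 = S_3(3) = -1
t_q=1/2 is in segment 0 (τ=1/2); S_0(τ)=-1635/928

y_0=0 y_1=-2 y_2=2 y_3=0 y_4=-1
S(1/2) = -1635/928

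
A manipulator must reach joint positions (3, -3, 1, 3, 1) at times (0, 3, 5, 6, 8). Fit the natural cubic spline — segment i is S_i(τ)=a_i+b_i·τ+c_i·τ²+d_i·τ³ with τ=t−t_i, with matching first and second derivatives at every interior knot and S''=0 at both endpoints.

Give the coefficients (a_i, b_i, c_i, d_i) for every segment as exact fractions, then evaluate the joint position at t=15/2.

  seg 0: a=3 b=-527/163 c=0 d=67/489
  seg 1: a=-3 b=76/163 c=201/163 d=-38/163
  seg 2: a=1 b=424/163 c=-27/163 d=-71/163
  seg 3: a=3 b=157/163 c=-240/163 d=40/163
S(15/2) = 639/326

Δ: Δ0=-2, Δ1=2, Δ2=2, Δ3=-1
row 1: diag=10, rhs=24; c'=1/5, d'=12/5
row 2: denom=6−2·1/5=28/5; d'=(0−2·12/5)/(28/5)=-6/7
row 3: denom=6−1·5/28=163/28; d'=(-18−1·-6/7)/(163/28)=-480/163
back: M3=-480/163
back: M2=-6/7−5/28·-480/163=-54/163
back: M1=12/5−1/5·-54/163=402/163
M: M0=0, M1=402/163, M2=-54/163, M3=-480/163, M4=0
seg 0: a=3, c=M0/2=0, d=(M1−M0)/(6·3)=67/489, b=Δ0−h0·(2M0+M1)/6=-527/163
seg 1: a=-3, c=M1/2=201/163, d=(M2−M1)/(6·2)=-38/163, b=Δ1−h1·(2M1+M2)/6=76/163
seg 2: a=1, c=M2/2=-27/163, d=(M3−M2)/(6·1)=-71/163, b=Δ2−h2·(2M2+M3)/6=424/163
seg 3: a=3, c=M3/2=-240/163, d=(M4−M3)/(6·2)=40/163, b=Δ3−h3·(2M3+M4)/6=157/163
t_q=15/2 → seg 3, τ=3/2; S=3+157/163·τ+-240/163·τ²+40/163·τ³=639/326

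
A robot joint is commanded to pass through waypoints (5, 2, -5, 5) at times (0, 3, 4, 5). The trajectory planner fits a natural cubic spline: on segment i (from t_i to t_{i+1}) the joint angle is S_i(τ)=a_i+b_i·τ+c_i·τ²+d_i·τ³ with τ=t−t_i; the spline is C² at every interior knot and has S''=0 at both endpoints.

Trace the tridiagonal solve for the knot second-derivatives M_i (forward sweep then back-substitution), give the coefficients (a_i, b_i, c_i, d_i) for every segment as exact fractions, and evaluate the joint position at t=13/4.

Δ: Δ0=-1, Δ1=-7, Δ2=10
row 1: diag=8, rhs=-36; c'=1/8, d'=-9/2
row 2: denom=4−1·1/8=31/8; d'=(102−1·-9/2)/(31/8)=852/31
back: M2=852/31
back: M1=-9/2−1/8·852/31=-246/31
M: M0=0, M1=-246/31, M2=852/31, M3=0
seg 0: a=5, c=M0/2=0, d=(M1−M0)/(6·3)=-41/93, b=Δ0−h0·(2M0+M1)/6=92/31
seg 1: a=2, c=M1/2=-123/31, d=(M2−M1)/(6·1)=183/31, b=Δ1−h1·(2M1+M2)/6=-277/31
seg 2: a=-5, c=M2/2=426/31, d=(M3−M2)/(6·1)=-142/31, b=Δ2−h2·(2M2+M3)/6=26/31
t_q=13/4 → seg 1, τ=1/4; S=2+-277/31·τ+-123/31·τ²+183/31·τ³=-773/1984

  seg 0: a=5 b=92/31 c=0 d=-41/93
  seg 1: a=2 b=-277/31 c=-123/31 d=183/31
  seg 2: a=-5 b=26/31 c=426/31 d=-142/31
S(13/4) = -773/1984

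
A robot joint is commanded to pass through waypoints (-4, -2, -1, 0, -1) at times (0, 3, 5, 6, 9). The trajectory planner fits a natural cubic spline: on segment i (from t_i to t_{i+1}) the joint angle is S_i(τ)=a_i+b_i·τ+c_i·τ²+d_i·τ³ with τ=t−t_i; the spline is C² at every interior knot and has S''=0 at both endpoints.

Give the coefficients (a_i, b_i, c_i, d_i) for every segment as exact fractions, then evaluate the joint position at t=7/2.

Δ: Δ0=2/3, Δ1=1/2, Δ2=1, Δ3=-1/3
row 1: diag=10, rhs=-1; c'=1/5, d'=-1/10
row 2: denom=6−2·1/5=28/5; d'=(3−2·-1/10)/(28/5)=4/7
row 3: denom=8−1·5/28=219/28; d'=(-8−1·4/7)/(219/28)=-80/73
back: M3=-80/73
back: M2=4/7−5/28·-80/73=56/73
back: M1=-1/10−1/5·56/73=-37/146
M: M0=0, M1=-37/146, M2=56/73, M3=-80/73, M4=0
seg 0: a=-4, c=M0/2=0, d=(M1−M0)/(6·3)=-37/2628, b=Δ0−h0·(2M0+M1)/6=695/876
seg 1: a=-2, c=M1/2=-37/292, d=(M2−M1)/(6·2)=149/1752, b=Δ1−h1·(2M1+M2)/6=181/438
seg 2: a=-1, c=M2/2=28/73, d=(M3−M2)/(6·1)=-68/219, b=Δ2−h2·(2M2+M3)/6=203/219
seg 3: a=0, c=M3/2=-40/73, d=(M4−M3)/(6·3)=40/657, b=Δ3−h3·(2M3+M4)/6=167/219
t_q=7/2 → seg 1, τ=1/2; S=-2+181/438·τ+-37/292·τ²+149/1752·τ³=-8477/4672

  seg 0: a=-4 b=695/876 c=0 d=-37/2628
  seg 1: a=-2 b=181/438 c=-37/292 d=149/1752
  seg 2: a=-1 b=203/219 c=28/73 d=-68/219
  seg 3: a=0 b=167/219 c=-40/73 d=40/657
S(7/2) = -8477/4672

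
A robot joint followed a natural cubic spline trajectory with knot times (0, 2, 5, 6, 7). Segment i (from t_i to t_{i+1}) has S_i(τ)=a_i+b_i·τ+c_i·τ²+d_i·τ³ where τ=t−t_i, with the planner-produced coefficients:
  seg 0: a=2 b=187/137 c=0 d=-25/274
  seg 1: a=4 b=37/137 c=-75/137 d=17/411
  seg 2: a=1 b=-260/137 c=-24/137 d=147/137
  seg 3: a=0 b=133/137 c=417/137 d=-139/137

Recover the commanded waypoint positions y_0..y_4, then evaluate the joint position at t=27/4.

y_0 = S_0(0) = a_0 = 2
y_1 = S_1(0) = a_1 = 4
y_2 = S_2(0) = a_2 = 1
y_3 = S_3(0) = a_3 = 0
y_4 = S_3(1) = 3
t_q=27/4 is in segment 3 (τ=3/4); S_3(τ)=17643/8768

y_0=2 y_1=4 y_2=1 y_3=0 y_4=3
S(27/4) = 17643/8768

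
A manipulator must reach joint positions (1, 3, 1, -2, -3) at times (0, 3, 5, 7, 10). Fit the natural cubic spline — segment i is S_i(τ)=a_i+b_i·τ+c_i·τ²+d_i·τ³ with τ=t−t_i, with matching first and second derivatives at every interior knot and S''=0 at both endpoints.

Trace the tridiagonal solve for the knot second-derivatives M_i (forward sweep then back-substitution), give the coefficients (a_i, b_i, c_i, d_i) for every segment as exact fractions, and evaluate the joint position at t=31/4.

Δ: Δ0=2/3, Δ1=-1, Δ2=-3/2, Δ3=-1/3
row 1: diag=10, rhs=-10; c'=1/5, d'=-1
row 2: denom=8−2·1/5=38/5; d'=(-3−2·-1)/(38/5)=-5/38
row 3: denom=10−2·5/19=180/19; d'=(7−2·-5/38)/(180/19)=23/30
back: M3=23/30
back: M2=-5/38−5/19·23/30=-1/3
back: M1=-1−1/5·-1/3=-14/15
M: M0=0, M1=-14/15, M2=-1/3, M3=23/30, M4=0
seg 0: a=1, c=M0/2=0, d=(M1−M0)/(6·3)=-7/135, b=Δ0−h0·(2M0+M1)/6=17/15
seg 1: a=3, c=M1/2=-7/15, d=(M2−M1)/(6·2)=1/20, b=Δ1−h1·(2M1+M2)/6=-4/15
seg 2: a=1, c=M2/2=-1/6, d=(M3−M2)/(6·2)=11/120, b=Δ2−h2·(2M2+M3)/6=-23/15
seg 3: a=-2, c=M3/2=23/60, d=(M4−M3)/(6·3)=-23/540, b=Δ3−h3·(2M3+M4)/6=-11/10
t_q=31/4 → seg 3, τ=3/4; S=-2+-11/10·τ+23/60·τ²+-23/540·τ³=-3363/1280

  seg 0: a=1 b=17/15 c=0 d=-7/135
  seg 1: a=3 b=-4/15 c=-7/15 d=1/20
  seg 2: a=1 b=-23/15 c=-1/6 d=11/120
  seg 3: a=-2 b=-11/10 c=23/60 d=-23/540
S(31/4) = -3363/1280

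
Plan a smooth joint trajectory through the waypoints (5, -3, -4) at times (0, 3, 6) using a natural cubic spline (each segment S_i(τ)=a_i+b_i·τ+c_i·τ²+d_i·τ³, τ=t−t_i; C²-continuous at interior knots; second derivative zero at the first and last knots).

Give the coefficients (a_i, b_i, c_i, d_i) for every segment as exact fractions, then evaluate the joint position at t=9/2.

  seg 0: a=5 b=-13/4 c=0 d=7/108
  seg 1: a=-3 b=-3/2 c=7/12 d=-7/108
S(9/2) = -133/32

Δ: Δ0=-8/3, Δ1=-1/3
row 1: diag=12, rhs=14; c'=1/4, d'=7/6
back: M1=7/6
M: M0=0, M1=7/6, M2=0
seg 0: a=5, c=M0/2=0, d=(M1−M0)/(6·3)=7/108, b=Δ0−h0·(2M0+M1)/6=-13/4
seg 1: a=-3, c=M1/2=7/12, d=(M2−M1)/(6·3)=-7/108, b=Δ1−h1·(2M1+M2)/6=-3/2
t_q=9/2 → seg 1, τ=3/2; S=-3+-3/2·τ+7/12·τ²+-7/108·τ³=-133/32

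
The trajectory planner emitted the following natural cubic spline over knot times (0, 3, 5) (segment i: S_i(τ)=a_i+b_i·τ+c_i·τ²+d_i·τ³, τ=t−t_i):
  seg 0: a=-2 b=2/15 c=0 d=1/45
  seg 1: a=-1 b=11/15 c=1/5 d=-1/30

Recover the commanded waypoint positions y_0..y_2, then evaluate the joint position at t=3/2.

y_0=-2 y_1=-1 y_2=1
S(3/2) = -69/40

y_0 = S_0(0) = a_0 = -2
y_1 = S_1(0) = a_1 = -1
y_2 = S_1(2) = 1
t_q=3/2 is in segment 0 (τ=3/2); S_0(τ)=-69/40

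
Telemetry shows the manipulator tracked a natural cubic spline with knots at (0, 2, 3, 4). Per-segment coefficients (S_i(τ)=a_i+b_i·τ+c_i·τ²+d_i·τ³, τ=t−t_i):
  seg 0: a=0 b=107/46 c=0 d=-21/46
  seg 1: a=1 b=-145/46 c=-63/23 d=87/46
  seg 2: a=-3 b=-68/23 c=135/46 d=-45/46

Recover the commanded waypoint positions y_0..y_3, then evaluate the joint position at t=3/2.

y_0 = S_0(0) = a_0 = 0
y_1 = S_1(0) = a_1 = 1
y_2 = S_2(0) = a_2 = -3
y_3 = S_2(1) = -4
t_q=3/2 is in segment 0 (τ=3/2); S_0(τ)=717/368

y_0=0 y_1=1 y_2=-3 y_3=-4
S(3/2) = 717/368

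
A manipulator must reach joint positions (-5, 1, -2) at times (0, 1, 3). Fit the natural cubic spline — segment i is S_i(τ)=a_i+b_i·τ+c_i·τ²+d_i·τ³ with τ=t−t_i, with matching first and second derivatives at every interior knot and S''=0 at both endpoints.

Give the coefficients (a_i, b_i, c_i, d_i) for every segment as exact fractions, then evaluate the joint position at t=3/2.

Δ: Δ0=6, Δ1=-3/2
row 1: diag=6, rhs=-45; c'=1/3, d'=-15/2
back: M1=-15/2
M: M0=0, M1=-15/2, M2=0
seg 0: a=-5, c=M0/2=0, d=(M1−M0)/(6·1)=-5/4, b=Δ0−h0·(2M0+M1)/6=29/4
seg 1: a=1, c=M1/2=-15/4, d=(M2−M1)/(6·2)=5/8, b=Δ1−h1·(2M1+M2)/6=7/2
t_q=3/2 → seg 1, τ=1/2; S=1+7/2·τ+-15/4·τ²+5/8·τ³=121/64

  seg 0: a=-5 b=29/4 c=0 d=-5/4
  seg 1: a=1 b=7/2 c=-15/4 d=5/8
S(3/2) = 121/64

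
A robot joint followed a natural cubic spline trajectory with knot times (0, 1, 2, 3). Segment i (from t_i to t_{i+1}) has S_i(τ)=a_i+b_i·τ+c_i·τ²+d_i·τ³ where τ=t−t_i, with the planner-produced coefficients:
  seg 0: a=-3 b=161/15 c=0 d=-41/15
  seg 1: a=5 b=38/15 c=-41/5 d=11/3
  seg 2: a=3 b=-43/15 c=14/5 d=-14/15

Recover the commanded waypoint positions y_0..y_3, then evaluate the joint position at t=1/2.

y_0 = S_0(0) = a_0 = -3
y_1 = S_1(0) = a_1 = 5
y_2 = S_2(0) = a_2 = 3
y_3 = S_2(1) = 2
t_q=1/2 is in segment 0 (τ=1/2); S_0(τ)=81/40

y_0=-3 y_1=5 y_2=3 y_3=2
S(1/2) = 81/40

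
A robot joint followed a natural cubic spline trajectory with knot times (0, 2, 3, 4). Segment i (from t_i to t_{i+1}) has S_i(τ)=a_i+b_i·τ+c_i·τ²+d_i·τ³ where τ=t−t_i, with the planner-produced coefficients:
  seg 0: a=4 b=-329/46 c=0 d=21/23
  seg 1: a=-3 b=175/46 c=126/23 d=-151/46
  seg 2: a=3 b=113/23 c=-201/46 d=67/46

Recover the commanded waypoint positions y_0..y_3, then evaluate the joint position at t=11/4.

y_0=4 y_1=-3 y_2=3 y_3=5
S(11/4) = 4563/2944

y_0 = S_0(0) = a_0 = 4
y_1 = S_1(0) = a_1 = -3
y_2 = S_2(0) = a_2 = 3
y_3 = S_2(1) = 5
t_q=11/4 is in segment 1 (τ=3/4); S_1(τ)=4563/2944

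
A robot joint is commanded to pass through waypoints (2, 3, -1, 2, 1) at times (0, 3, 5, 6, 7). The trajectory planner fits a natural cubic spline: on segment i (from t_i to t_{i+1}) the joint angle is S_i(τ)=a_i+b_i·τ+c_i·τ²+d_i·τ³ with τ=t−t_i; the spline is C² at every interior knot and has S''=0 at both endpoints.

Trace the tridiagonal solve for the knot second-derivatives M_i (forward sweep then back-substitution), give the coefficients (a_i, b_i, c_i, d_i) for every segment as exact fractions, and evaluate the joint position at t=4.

  seg 0: a=2 b=1129/642 c=0 d=-305/1926
  seg 1: a=3 b=-808/321 c=-305/214 d=1081/1284
  seg 2: a=-1 b=605/321 c=388/107 d=-806/321
  seg 3: a=2 b=515/321 c=-418/107 d=418/321
S(4) = -43/428

Δ: Δ0=1/3, Δ1=-2, Δ2=3, Δ3=-1
row 1: diag=10, rhs=-14; c'=1/5, d'=-7/5
row 2: denom=6−2·1/5=28/5; d'=(30−2·-7/5)/(28/5)=41/7
row 3: denom=4−1·5/28=107/28; d'=(-24−1·41/7)/(107/28)=-836/107
back: M3=-836/107
back: M2=41/7−5/28·-836/107=776/107
back: M1=-7/5−1/5·776/107=-305/107
M: M0=0, M1=-305/107, M2=776/107, M3=-836/107, M4=0
seg 0: a=2, c=M0/2=0, d=(M1−M0)/(6·3)=-305/1926, b=Δ0−h0·(2M0+M1)/6=1129/642
seg 1: a=3, c=M1/2=-305/214, d=(M2−M1)/(6·2)=1081/1284, b=Δ1−h1·(2M1+M2)/6=-808/321
seg 2: a=-1, c=M2/2=388/107, d=(M3−M2)/(6·1)=-806/321, b=Δ2−h2·(2M2+M3)/6=605/321
seg 3: a=2, c=M3/2=-418/107, d=(M4−M3)/(6·1)=418/321, b=Δ3−h3·(2M3+M4)/6=515/321
t_q=4 → seg 1, τ=1; S=3+-808/321·τ+-305/214·τ²+1081/1284·τ³=-43/428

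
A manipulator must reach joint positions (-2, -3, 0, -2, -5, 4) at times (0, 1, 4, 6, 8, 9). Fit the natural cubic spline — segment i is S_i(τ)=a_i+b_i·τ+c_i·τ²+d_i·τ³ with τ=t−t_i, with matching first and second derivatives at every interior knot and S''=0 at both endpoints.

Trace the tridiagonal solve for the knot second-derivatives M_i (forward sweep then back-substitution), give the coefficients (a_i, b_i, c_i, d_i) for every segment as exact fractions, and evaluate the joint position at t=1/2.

  seg 0: a=-2 b=-971/733 c=0 d=238/733
  seg 1: a=-3 b=-257/733 c=714/733 d=-128/733
  seg 2: a=0 b=571/733 c=-438/733 d=-107/733
  seg 3: a=-2 b=-2465/733 c=-1080/733 d=7051/5864
  seg 4: a=-5 b=7583/1466 c=16833/2932 d=-5611/2932
S(1/2) = -7687/2932

Δ: Δ0=-1, Δ1=1, Δ2=-1, Δ3=-3/2, Δ4=9
row 1: diag=8, rhs=12; c'=3/8, d'=3/2
row 2: denom=10−3·3/8=71/8; d'=(-12−3·3/2)/(71/8)=-132/71
row 3: denom=8−2·16/71=536/71; d'=(-3−2·-132/71)/(536/71)=51/536
row 4: denom=6−2·71/268=733/134; d'=(63−2·51/536)/(733/134)=16833/1466
back: M4=16833/1466
back: M3=51/536−71/268·16833/1466=-2160/733
back: M2=-132/71−16/71·-2160/733=-876/733
back: M1=3/2−3/8·-876/733=1428/733
M: M0=0, M1=1428/733, M2=-876/733, M3=-2160/733, M4=16833/1466, M5=0
seg 0: a=-2, c=M0/2=0, d=(M1−M0)/(6·1)=238/733, b=Δ0−h0·(2M0+M1)/6=-971/733
seg 1: a=-3, c=M1/2=714/733, d=(M2−M1)/(6·3)=-128/733, b=Δ1−h1·(2M1+M2)/6=-257/733
seg 2: a=0, c=M2/2=-438/733, d=(M3−M2)/(6·2)=-107/733, b=Δ2−h2·(2M2+M3)/6=571/733
seg 3: a=-2, c=M3/2=-1080/733, d=(M4−M3)/(6·2)=7051/5864, b=Δ3−h3·(2M3+M4)/6=-2465/733
seg 4: a=-5, c=M4/2=16833/2932, d=(M5−M4)/(6·1)=-5611/2932, b=Δ4−h4·(2M4+M5)/6=7583/1466
t_q=1/2 → seg 0, τ=1/2; S=-2+-971/733·τ+0·τ²+238/733·τ³=-7687/2932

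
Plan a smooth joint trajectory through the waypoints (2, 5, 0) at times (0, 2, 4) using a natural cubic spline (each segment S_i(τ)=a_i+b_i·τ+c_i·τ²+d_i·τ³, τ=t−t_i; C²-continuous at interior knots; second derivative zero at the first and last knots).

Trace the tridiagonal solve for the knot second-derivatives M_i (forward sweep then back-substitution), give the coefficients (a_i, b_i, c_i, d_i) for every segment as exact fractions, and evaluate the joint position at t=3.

  seg 0: a=2 b=5/2 c=0 d=-1/4
  seg 1: a=5 b=-1/2 c=-3/2 d=1/4
S(3) = 13/4

Δ: Δ0=3/2, Δ1=-5/2
row 1: diag=8, rhs=-24; c'=1/4, d'=-3
back: M1=-3
M: M0=0, M1=-3, M2=0
seg 0: a=2, c=M0/2=0, d=(M1−M0)/(6·2)=-1/4, b=Δ0−h0·(2M0+M1)/6=5/2
seg 1: a=5, c=M1/2=-3/2, d=(M2−M1)/(6·2)=1/4, b=Δ1−h1·(2M1+M2)/6=-1/2
t_q=3 → seg 1, τ=1; S=5+-1/2·τ+-3/2·τ²+1/4·τ³=13/4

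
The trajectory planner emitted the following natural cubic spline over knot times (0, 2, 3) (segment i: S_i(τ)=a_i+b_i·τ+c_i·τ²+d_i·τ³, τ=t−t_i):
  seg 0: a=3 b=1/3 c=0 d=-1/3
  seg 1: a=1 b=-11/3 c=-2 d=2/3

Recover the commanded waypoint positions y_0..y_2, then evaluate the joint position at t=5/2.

y_0 = S_0(0) = a_0 = 3
y_1 = S_1(0) = a_1 = 1
y_2 = S_1(1) = -4
t_q=5/2 is in segment 1 (τ=1/2); S_1(τ)=-5/4

y_0=3 y_1=1 y_2=-4
S(5/2) = -5/4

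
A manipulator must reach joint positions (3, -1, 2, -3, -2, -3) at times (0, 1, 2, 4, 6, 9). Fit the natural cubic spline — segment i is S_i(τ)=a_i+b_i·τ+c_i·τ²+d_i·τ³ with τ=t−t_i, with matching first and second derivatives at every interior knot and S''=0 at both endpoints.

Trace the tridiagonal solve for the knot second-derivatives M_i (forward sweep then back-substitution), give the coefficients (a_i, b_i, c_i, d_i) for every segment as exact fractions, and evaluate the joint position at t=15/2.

Δ: Δ0=-4, Δ1=3, Δ2=-5/2, Δ3=1/2, Δ4=-1/3
row 1: diag=4, rhs=42; c'=1/4, d'=21/2
row 2: denom=6−1·1/4=23/4; d'=(-33−1·21/2)/(23/4)=-174/23
row 3: denom=8−2·8/23=168/23; d'=(18−2·-174/23)/(168/23)=127/28
row 4: denom=10−2·23/84=397/42; d'=(-5−2·127/28)/(397/42)=-591/397
back: M4=-591/397
back: M3=127/28−23/84·-591/397=3925/794
back: M2=-174/23−8/23·3925/794=-3686/397
back: M1=21/2−1/4·-3686/397=5090/397
M: M0=0, M1=5090/397, M2=-3686/397, M3=3925/794, M4=-591/397, M5=0
seg 0: a=3, c=M0/2=0, d=(M1−M0)/(6·1)=2545/1191, b=Δ0−h0·(2M0+M1)/6=-7309/1191
seg 1: a=-1, c=M1/2=2545/397, d=(M2−M1)/(6·1)=-4388/1191, b=Δ1−h1·(2M1+M2)/6=326/1191
seg 2: a=2, c=M2/2=-1843/397, d=(M3−M2)/(6·2)=11297/9528, b=Δ2−h2·(2M2+M3)/6=2432/1191
seg 3: a=-3, c=M3/2=3925/1588, d=(M4−M3)/(6·2)=-5107/9528, b=Δ3−h3·(2M3+M4)/6=-5477/2382
seg 4: a=-2, c=M4/2=-591/794, d=(M5−M4)/(6·3)=197/2382, b=Δ4−h4·(2M4+M5)/6=1376/1191
t_q=15/2 → seg 4, τ=3/2; S=-2+1376/1191·τ+-591/794·τ²+197/2382·τ³=-10561/6352

  seg 0: a=3 b=-7309/1191 c=0 d=2545/1191
  seg 1: a=-1 b=326/1191 c=2545/397 d=-4388/1191
  seg 2: a=2 b=2432/1191 c=-1843/397 d=11297/9528
  seg 3: a=-3 b=-5477/2382 c=3925/1588 d=-5107/9528
  seg 4: a=-2 b=1376/1191 c=-591/794 d=197/2382
S(15/2) = -10561/6352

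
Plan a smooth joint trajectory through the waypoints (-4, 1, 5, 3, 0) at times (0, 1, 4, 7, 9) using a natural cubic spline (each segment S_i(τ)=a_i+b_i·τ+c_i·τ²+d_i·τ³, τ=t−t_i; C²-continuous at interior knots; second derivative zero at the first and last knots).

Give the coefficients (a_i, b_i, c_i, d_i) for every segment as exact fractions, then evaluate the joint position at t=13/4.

  seg 0: a=-4 b=8689/1596 c=0 d=-709/1596
  seg 1: a=1 b=3281/798 c=-709/532 d=649/4788
  seg 2: a=5 b=-359/1596 c=-15/133 d=-55/4788
  seg 3: a=3 b=-967/798 c=-115/532 d=115/3192
S(13/4) = 171877/34048

Δ: Δ0=5, Δ1=4/3, Δ2=-2/3, Δ3=-3/2
row 1: diag=8, rhs=-22; c'=3/8, d'=-11/4
row 2: denom=12−3·3/8=87/8; d'=(-12−3·-11/4)/(87/8)=-10/29
row 3: denom=10−3·8/29=266/29; d'=(-5−3·-10/29)/(266/29)=-115/266
back: M3=-115/266
back: M2=-10/29−8/29·-115/266=-30/133
back: M1=-11/4−3/8·-30/133=-709/266
M: M0=0, M1=-709/266, M2=-30/133, M3=-115/266, M4=0
seg 0: a=-4, c=M0/2=0, d=(M1−M0)/(6·1)=-709/1596, b=Δ0−h0·(2M0+M1)/6=8689/1596
seg 1: a=1, c=M1/2=-709/532, d=(M2−M1)/(6·3)=649/4788, b=Δ1−h1·(2M1+M2)/6=3281/798
seg 2: a=5, c=M2/2=-15/133, d=(M3−M2)/(6·3)=-55/4788, b=Δ2−h2·(2M2+M3)/6=-359/1596
seg 3: a=3, c=M3/2=-115/532, d=(M4−M3)/(6·2)=115/3192, b=Δ3−h3·(2M3+M4)/6=-967/798
t_q=13/4 → seg 1, τ=9/4; S=1+3281/798·τ+-709/532·τ²+649/4788·τ³=171877/34048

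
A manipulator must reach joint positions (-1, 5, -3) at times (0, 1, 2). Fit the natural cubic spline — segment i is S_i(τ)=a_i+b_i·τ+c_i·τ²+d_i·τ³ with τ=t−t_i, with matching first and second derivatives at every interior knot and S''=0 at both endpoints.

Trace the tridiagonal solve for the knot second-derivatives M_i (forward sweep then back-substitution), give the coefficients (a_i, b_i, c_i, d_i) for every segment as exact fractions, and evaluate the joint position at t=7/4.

Δ: Δ0=6, Δ1=-8
row 1: diag=4, rhs=-84; c'=1/4, d'=-21
back: M1=-21
M: M0=0, M1=-21, M2=0
seg 0: a=-1, c=M0/2=0, d=(M1−M0)/(6·1)=-7/2, b=Δ0−h0·(2M0+M1)/6=19/2
seg 1: a=5, c=M1/2=-21/2, d=(M2−M1)/(6·1)=7/2, b=Δ1−h1·(2M1+M2)/6=-1
t_q=7/4 → seg 1, τ=3/4; S=5+-1·τ+-21/2·τ²+7/2·τ³=-23/128

  seg 0: a=-1 b=19/2 c=0 d=-7/2
  seg 1: a=5 b=-1 c=-21/2 d=7/2
S(7/4) = -23/128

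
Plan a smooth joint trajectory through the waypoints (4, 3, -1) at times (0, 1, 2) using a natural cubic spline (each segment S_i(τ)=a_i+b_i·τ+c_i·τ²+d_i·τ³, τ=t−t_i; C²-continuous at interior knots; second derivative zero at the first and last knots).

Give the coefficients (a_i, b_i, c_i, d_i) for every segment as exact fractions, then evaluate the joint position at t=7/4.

Δ: Δ0=-1, Δ1=-4
row 1: diag=4, rhs=-18; c'=1/4, d'=-9/2
back: M1=-9/2
M: M0=0, M1=-9/2, M2=0
seg 0: a=4, c=M0/2=0, d=(M1−M0)/(6·1)=-3/4, b=Δ0−h0·(2M0+M1)/6=-1/4
seg 1: a=3, c=M1/2=-9/4, d=(M2−M1)/(6·1)=3/4, b=Δ1−h1·(2M1+M2)/6=-5/2
t_q=7/4 → seg 1, τ=3/4; S=3+-5/2·τ+-9/4·τ²+3/4·τ³=45/256

  seg 0: a=4 b=-1/4 c=0 d=-3/4
  seg 1: a=3 b=-5/2 c=-9/4 d=3/4
S(7/4) = 45/256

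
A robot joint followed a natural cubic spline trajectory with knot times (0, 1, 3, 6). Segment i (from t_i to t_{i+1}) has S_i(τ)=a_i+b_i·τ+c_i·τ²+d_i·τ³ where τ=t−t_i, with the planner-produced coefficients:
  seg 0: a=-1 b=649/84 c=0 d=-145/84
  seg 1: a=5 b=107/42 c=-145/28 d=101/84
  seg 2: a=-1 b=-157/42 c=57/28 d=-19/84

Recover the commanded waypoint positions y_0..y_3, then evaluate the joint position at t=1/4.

y_0=-1 y_1=5 y_2=-1 y_3=0
S(1/4) = 1621/1792

y_0 = S_0(0) = a_0 = -1
y_1 = S_1(0) = a_1 = 5
y_2 = S_2(0) = a_2 = -1
y_3 = S_2(3) = 0
t_q=1/4 is in segment 0 (τ=1/4); S_0(τ)=1621/1792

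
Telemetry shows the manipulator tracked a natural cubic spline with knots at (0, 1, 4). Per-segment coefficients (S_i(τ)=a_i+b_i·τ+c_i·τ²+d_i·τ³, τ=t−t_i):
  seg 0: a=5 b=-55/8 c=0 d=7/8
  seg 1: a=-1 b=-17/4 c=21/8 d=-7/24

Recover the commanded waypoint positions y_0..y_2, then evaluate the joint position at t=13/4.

y_0 = S_0(0) = a_0 = 5
y_1 = S_1(0) = a_1 = -1
y_2 = S_1(3) = 2
t_q=13/4 is in segment 1 (τ=9/4); S_1(τ)=-305/512

y_0=5 y_1=-1 y_2=2
S(13/4) = -305/512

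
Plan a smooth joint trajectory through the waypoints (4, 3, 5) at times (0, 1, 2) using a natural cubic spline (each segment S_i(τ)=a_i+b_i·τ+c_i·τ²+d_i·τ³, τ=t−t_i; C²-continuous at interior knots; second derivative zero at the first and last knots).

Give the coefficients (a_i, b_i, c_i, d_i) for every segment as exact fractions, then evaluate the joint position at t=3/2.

Δ: Δ0=-1, Δ1=2
row 1: diag=4, rhs=18; c'=1/4, d'=9/2
back: M1=9/2
M: M0=0, M1=9/2, M2=0
seg 0: a=4, c=M0/2=0, d=(M1−M0)/(6·1)=3/4, b=Δ0−h0·(2M0+M1)/6=-7/4
seg 1: a=3, c=M1/2=9/4, d=(M2−M1)/(6·1)=-3/4, b=Δ1−h1·(2M1+M2)/6=1/2
t_q=3/2 → seg 1, τ=1/2; S=3+1/2·τ+9/4·τ²+-3/4·τ³=119/32

  seg 0: a=4 b=-7/4 c=0 d=3/4
  seg 1: a=3 b=1/2 c=9/4 d=-3/4
S(3/2) = 119/32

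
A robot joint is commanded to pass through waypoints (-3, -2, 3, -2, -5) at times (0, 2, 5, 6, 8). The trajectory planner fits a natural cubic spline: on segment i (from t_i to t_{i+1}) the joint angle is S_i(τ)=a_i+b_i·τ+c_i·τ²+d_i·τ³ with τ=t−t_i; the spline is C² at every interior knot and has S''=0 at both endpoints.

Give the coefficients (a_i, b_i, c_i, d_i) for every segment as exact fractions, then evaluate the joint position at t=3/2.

Δ: Δ0=1/2, Δ1=5/3, Δ2=-5, Δ3=-3/2
row 1: diag=10, rhs=7; c'=3/10, d'=7/10
row 2: denom=8−3·3/10=71/10; d'=(-40−3·7/10)/(71/10)=-421/71
row 3: denom=6−1·10/71=416/71; d'=(21−1·-421/71)/(416/71)=239/52
back: M3=239/52
back: M2=-421/71−10/71·239/52=-171/26
back: M1=7/10−3/10·-171/26=139/52
M: M0=0, M1=139/52, M2=-171/26, M3=239/52, M4=0
seg 0: a=-3, c=M0/2=0, d=(M1−M0)/(6·2)=139/624, b=Δ0−h0·(2M0+M1)/6=-61/156
seg 1: a=-2, c=M1/2=139/104, d=(M2−M1)/(6·3)=-37/72, b=Δ1−h1·(2M1+M2)/6=89/39
seg 2: a=3, c=M2/2=-171/52, d=(M3−M2)/(6·1)=581/312, b=Δ2−h2·(2M2+M3)/6=-1115/312
seg 3: a=-2, c=M3/2=239/104, d=(M4−M3)/(6·2)=-239/624, b=Δ3−h3·(2M3+M4)/6=-178/39
t_q=3/2 → seg 0, τ=3/2; S=-3+-61/156·τ+0·τ²+139/624·τ³=-4717/1664

  seg 0: a=-3 b=-61/156 c=0 d=139/624
  seg 1: a=-2 b=89/39 c=139/104 d=-37/72
  seg 2: a=3 b=-1115/312 c=-171/52 d=581/312
  seg 3: a=-2 b=-178/39 c=239/104 d=-239/624
S(3/2) = -4717/1664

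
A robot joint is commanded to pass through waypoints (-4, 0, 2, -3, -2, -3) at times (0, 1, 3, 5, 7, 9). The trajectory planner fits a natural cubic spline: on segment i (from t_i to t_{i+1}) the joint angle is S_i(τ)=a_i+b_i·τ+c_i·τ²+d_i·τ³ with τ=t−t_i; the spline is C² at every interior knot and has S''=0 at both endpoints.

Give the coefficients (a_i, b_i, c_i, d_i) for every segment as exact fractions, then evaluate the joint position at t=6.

Δ: Δ0=4, Δ1=1, Δ2=-5/2, Δ3=1/2, Δ4=-1/2
row 1: diag=6, rhs=-18; c'=1/3, d'=-3
row 2: denom=8−2·1/3=22/3; d'=(-21−2·-3)/(22/3)=-45/22
row 3: denom=8−2·3/11=82/11; d'=(18−2·-45/22)/(82/11)=243/82
row 4: denom=8−2·11/41=306/41; d'=(-6−2·243/82)/(306/41)=-163/102
back: M4=-163/102
back: M3=243/82−11/41·-163/102=173/51
back: M2=-45/22−3/11·173/51=-101/34
back: M1=-3−1/3·-101/34=-205/102
M: M0=0, M1=-205/102, M2=-101/34, M3=173/51, M4=-163/102, M5=0
seg 0: a=-4, c=M0/2=0, d=(M1−M0)/(6·1)=-205/612, b=Δ0−h0·(2M0+M1)/6=2653/612
seg 1: a=0, c=M1/2=-205/204, d=(M2−M1)/(6·2)=-49/612, b=Δ1−h1·(2M1+M2)/6=1019/306
seg 2: a=2, c=M2/2=-101/68, d=(M3−M2)/(6·2)=649/1224, b=Δ2−h2·(2M2+M3)/6=-505/306
seg 3: a=-3, c=M3/2=173/102, d=(M4−M3)/(6·2)=-509/1224, b=Δ3−h3·(2M3+M4)/6=-188/153
seg 4: a=-2, c=M4/2=-163/204, d=(M5−M4)/(6·2)=163/1224, b=Δ4−h4·(2M4+M5)/6=173/306
t_q=6 → seg 3, τ=1; S=-3+-188/153·τ+173/102·τ²+-509/1224·τ³=-401/136

  seg 0: a=-4 b=2653/612 c=0 d=-205/612
  seg 1: a=0 b=1019/306 c=-205/204 d=-49/612
  seg 2: a=2 b=-505/306 c=-101/68 d=649/1224
  seg 3: a=-3 b=-188/153 c=173/102 d=-509/1224
  seg 4: a=-2 b=173/306 c=-163/204 d=163/1224
S(6) = -401/136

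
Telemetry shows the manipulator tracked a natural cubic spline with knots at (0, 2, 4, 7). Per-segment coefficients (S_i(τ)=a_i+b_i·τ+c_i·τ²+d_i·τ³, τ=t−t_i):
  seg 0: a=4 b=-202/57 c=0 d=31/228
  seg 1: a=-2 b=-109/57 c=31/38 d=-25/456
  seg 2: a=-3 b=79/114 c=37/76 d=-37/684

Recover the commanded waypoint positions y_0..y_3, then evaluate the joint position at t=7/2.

y_0 = S_0(0) = a_0 = 4
y_1 = S_1(0) = a_1 = -2
y_2 = S_2(0) = a_2 = -3
y_3 = S_2(3) = 2
t_q=7/2 is in segment 1 (τ=3/2); S_1(τ)=-3913/1216

y_0=4 y_1=-2 y_2=-3 y_3=2
S(7/2) = -3913/1216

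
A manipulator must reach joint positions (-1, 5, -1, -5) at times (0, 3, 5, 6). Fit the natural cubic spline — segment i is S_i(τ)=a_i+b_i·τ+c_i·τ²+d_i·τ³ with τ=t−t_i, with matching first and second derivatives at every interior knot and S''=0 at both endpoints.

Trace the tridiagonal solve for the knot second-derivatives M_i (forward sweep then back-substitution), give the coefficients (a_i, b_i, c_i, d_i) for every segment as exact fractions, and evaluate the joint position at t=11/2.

  seg 0: a=-1 b=7/2 c=0 d=-1/6
  seg 1: a=5 b=-1 c=-3/2 d=1/4
  seg 2: a=-1 b=-4 c=0 d=0
S(11/2) = -3

Δ: Δ0=2, Δ1=-3, Δ2=-4
row 1: diag=10, rhs=-30; c'=1/5, d'=-3
row 2: denom=6−2·1/5=28/5; d'=(-6−2·-3)/(28/5)=0
back: M2=0
back: M1=-3−1/5·0=-3
M: M0=0, M1=-3, M2=0, M3=0
seg 0: a=-1, c=M0/2=0, d=(M1−M0)/(6·3)=-1/6, b=Δ0−h0·(2M0+M1)/6=7/2
seg 1: a=5, c=M1/2=-3/2, d=(M2−M1)/(6·2)=1/4, b=Δ1−h1·(2M1+M2)/6=-1
seg 2: a=-1, c=M2/2=0, d=(M3−M2)/(6·1)=0, b=Δ2−h2·(2M2+M3)/6=-4
t_q=11/2 → seg 2, τ=1/2; S=-1+-4·τ+0·τ²+0·τ³=-3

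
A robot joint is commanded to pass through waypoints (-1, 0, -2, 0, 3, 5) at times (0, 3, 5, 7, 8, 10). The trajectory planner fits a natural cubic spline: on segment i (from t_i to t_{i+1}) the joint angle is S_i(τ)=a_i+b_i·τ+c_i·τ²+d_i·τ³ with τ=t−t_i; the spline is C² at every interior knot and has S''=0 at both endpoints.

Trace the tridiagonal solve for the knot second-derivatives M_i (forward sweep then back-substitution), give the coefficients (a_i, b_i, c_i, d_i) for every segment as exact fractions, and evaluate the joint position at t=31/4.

Δ: Δ0=1/3, Δ1=-1, Δ2=1, Δ3=3, Δ4=1
row 1: diag=10, rhs=-8; c'=1/5, d'=-4/5
row 2: denom=8−2·1/5=38/5; d'=(12−2·-4/5)/(38/5)=34/19
row 3: denom=6−2·5/19=104/19; d'=(12−2·34/19)/(104/19)=20/13
row 4: denom=6−1·19/104=605/104; d'=(-12−1·20/13)/(605/104)=-128/55
back: M4=-128/55
back: M3=20/13−19/104·-128/55=108/55
back: M2=34/19−5/19·108/55=14/11
back: M1=-4/5−1/5·14/11=-58/55
M: M0=0, M1=-58/55, M2=14/11, M3=108/55, M4=-128/55, M5=0
seg 0: a=-1, c=M0/2=0, d=(M1−M0)/(6·3)=-29/495, b=Δ0−h0·(2M0+M1)/6=142/165
seg 1: a=0, c=M1/2=-29/55, d=(M2−M1)/(6·2)=32/165, b=Δ1−h1·(2M1+M2)/6=-119/165
seg 2: a=-2, c=M2/2=7/11, d=(M3−M2)/(6·2)=19/330, b=Δ2−h2·(2M2+M3)/6=-83/165
seg 3: a=0, c=M3/2=54/55, d=(M4−M3)/(6·1)=-118/165, b=Δ3−h3·(2M3+M4)/6=41/15
seg 4: a=3, c=M4/2=-64/55, d=(M5−M4)/(6·2)=32/165, b=Δ4−h4·(2M4+M5)/6=421/165
t_q=31/4 → seg 3, τ=3/4; S=0+41/15·τ+54/55·τ²+-118/165·τ³=4049/1760

  seg 0: a=-1 b=142/165 c=0 d=-29/495
  seg 1: a=0 b=-119/165 c=-29/55 d=32/165
  seg 2: a=-2 b=-83/165 c=7/11 d=19/330
  seg 3: a=0 b=41/15 c=54/55 d=-118/165
  seg 4: a=3 b=421/165 c=-64/55 d=32/165
S(31/4) = 4049/1760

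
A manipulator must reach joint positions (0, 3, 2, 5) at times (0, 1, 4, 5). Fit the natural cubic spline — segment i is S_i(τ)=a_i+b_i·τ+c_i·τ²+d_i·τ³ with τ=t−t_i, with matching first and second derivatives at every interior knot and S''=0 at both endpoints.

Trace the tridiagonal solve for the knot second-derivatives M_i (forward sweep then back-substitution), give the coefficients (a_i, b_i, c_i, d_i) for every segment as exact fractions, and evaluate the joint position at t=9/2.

  seg 0: a=0 b=11/3 c=0 d=-2/3
  seg 1: a=3 b=5/3 c=-2 d=4/9
  seg 2: a=2 b=5/3 c=2 d=-2/3
S(9/2) = 13/4

Δ: Δ0=3, Δ1=-1/3, Δ2=3
row 1: diag=8, rhs=-20; c'=3/8, d'=-5/2
row 2: denom=8−3·3/8=55/8; d'=(20−3·-5/2)/(55/8)=4
back: M2=4
back: M1=-5/2−3/8·4=-4
M: M0=0, M1=-4, M2=4, M3=0
seg 0: a=0, c=M0/2=0, d=(M1−M0)/(6·1)=-2/3, b=Δ0−h0·(2M0+M1)/6=11/3
seg 1: a=3, c=M1/2=-2, d=(M2−M1)/(6·3)=4/9, b=Δ1−h1·(2M1+M2)/6=5/3
seg 2: a=2, c=M2/2=2, d=(M3−M2)/(6·1)=-2/3, b=Δ2−h2·(2M2+M3)/6=5/3
t_q=9/2 → seg 2, τ=1/2; S=2+5/3·τ+2·τ²+-2/3·τ³=13/4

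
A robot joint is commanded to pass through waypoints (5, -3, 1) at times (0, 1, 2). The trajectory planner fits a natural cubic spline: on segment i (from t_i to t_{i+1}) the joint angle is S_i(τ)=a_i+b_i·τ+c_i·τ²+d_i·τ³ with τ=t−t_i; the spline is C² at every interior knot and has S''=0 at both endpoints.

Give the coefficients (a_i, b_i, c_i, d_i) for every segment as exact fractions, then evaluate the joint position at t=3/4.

Δ: Δ0=-8, Δ1=4
row 1: diag=4, rhs=72; c'=1/4, d'=18
back: M1=18
M: M0=0, M1=18, M2=0
seg 0: a=5, c=M0/2=0, d=(M1−M0)/(6·1)=3, b=Δ0−h0·(2M0+M1)/6=-11
seg 1: a=-3, c=M1/2=9, d=(M2−M1)/(6·1)=-3, b=Δ1−h1·(2M1+M2)/6=-2
t_q=3/4 → seg 0, τ=3/4; S=5+-11·τ+0·τ²+3·τ³=-127/64

  seg 0: a=5 b=-11 c=0 d=3
  seg 1: a=-3 b=-2 c=9 d=-3
S(3/4) = -127/64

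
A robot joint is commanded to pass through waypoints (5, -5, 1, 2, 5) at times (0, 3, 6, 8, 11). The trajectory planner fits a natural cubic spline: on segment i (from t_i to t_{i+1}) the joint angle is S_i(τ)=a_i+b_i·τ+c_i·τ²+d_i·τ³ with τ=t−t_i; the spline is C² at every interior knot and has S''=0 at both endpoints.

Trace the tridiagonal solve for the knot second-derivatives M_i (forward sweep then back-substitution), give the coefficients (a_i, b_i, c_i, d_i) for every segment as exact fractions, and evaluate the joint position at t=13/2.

  seg 0: a=5 b=-290/59 c=0 d=280/1593
  seg 1: a=-5 b=-10/59 c=280/177 d=-152/531
  seg 2: a=1 b=94/59 c=-176/177 d=317/1416
  seg 3: a=2 b=107/354 c=247/708 d=-247/6372
S(13/2) = 5951/3776

Δ: Δ0=-10/3, Δ1=2, Δ2=1/2, Δ3=1
row 1: diag=12, rhs=32; c'=1/4, d'=8/3
row 2: denom=10−3·1/4=37/4; d'=(-9−3·8/3)/(37/4)=-68/37
row 3: denom=10−2·8/37=354/37; d'=(3−2·-68/37)/(354/37)=247/354
back: M3=247/354
back: M2=-68/37−8/37·247/354=-352/177
back: M1=8/3−1/4·-352/177=560/177
M: M0=0, M1=560/177, M2=-352/177, M3=247/354, M4=0
seg 0: a=5, c=M0/2=0, d=(M1−M0)/(6·3)=280/1593, b=Δ0−h0·(2M0+M1)/6=-290/59
seg 1: a=-5, c=M1/2=280/177, d=(M2−M1)/(6·3)=-152/531, b=Δ1−h1·(2M1+M2)/6=-10/59
seg 2: a=1, c=M2/2=-176/177, d=(M3−M2)/(6·2)=317/1416, b=Δ2−h2·(2M2+M3)/6=94/59
seg 3: a=2, c=M3/2=247/708, d=(M4−M3)/(6·3)=-247/6372, b=Δ3−h3·(2M3+M4)/6=107/354
t_q=13/2 → seg 2, τ=1/2; S=1+94/59·τ+-176/177·τ²+317/1416·τ³=5951/3776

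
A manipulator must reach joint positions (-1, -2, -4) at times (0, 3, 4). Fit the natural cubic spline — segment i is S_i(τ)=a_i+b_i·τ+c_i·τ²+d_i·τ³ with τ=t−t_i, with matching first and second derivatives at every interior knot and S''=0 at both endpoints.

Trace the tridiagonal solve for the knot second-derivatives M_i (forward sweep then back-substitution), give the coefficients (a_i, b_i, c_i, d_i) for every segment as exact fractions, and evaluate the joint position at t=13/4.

Δ: Δ0=-1/3, Δ1=-2
row 1: diag=8, rhs=-10; c'=1/8, d'=-5/4
back: M1=-5/4
M: M0=0, M1=-5/4, M2=0
seg 0: a=-1, c=M0/2=0, d=(M1−M0)/(6·3)=-5/72, b=Δ0−h0·(2M0+M1)/6=7/24
seg 1: a=-2, c=M1/2=-5/8, d=(M2−M1)/(6·1)=5/24, b=Δ1−h1·(2M1+M2)/6=-19/12
t_q=13/4 → seg 1, τ=1/4; S=-2+-19/12·τ+-5/8·τ²+5/24·τ³=-1245/512

  seg 0: a=-1 b=7/24 c=0 d=-5/72
  seg 1: a=-2 b=-19/12 c=-5/8 d=5/24
S(13/4) = -1245/512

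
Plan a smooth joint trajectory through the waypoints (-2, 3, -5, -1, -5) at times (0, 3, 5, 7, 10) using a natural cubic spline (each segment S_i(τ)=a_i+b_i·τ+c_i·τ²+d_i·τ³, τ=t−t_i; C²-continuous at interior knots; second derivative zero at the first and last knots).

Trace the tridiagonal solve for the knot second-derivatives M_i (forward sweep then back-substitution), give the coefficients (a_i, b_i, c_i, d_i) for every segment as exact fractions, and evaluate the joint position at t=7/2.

  seg 0: a=-2 b=241/60 c=0 d=-47/180
  seg 1: a=3 b=-91/30 c=-47/20 d=14/15
  seg 2: a=-5 b=-37/30 c=13/4 d=-49/60
  seg 3: a=-1 b=59/30 c=-33/20 d=11/60
S(7/2) = 81/80

Δ: Δ0=5/3, Δ1=-4, Δ2=2, Δ3=-4/3
row 1: diag=10, rhs=-34; c'=1/5, d'=-17/5
row 2: denom=8−2·1/5=38/5; d'=(36−2·-17/5)/(38/5)=107/19
row 3: denom=10−2·5/19=180/19; d'=(-20−2·107/19)/(180/19)=-33/10
back: M3=-33/10
back: M2=107/19−5/19·-33/10=13/2
back: M1=-17/5−1/5·13/2=-47/10
M: M0=0, M1=-47/10, M2=13/2, M3=-33/10, M4=0
seg 0: a=-2, c=M0/2=0, d=(M1−M0)/(6·3)=-47/180, b=Δ0−h0·(2M0+M1)/6=241/60
seg 1: a=3, c=M1/2=-47/20, d=(M2−M1)/(6·2)=14/15, b=Δ1−h1·(2M1+M2)/6=-91/30
seg 2: a=-5, c=M2/2=13/4, d=(M3−M2)/(6·2)=-49/60, b=Δ2−h2·(2M2+M3)/6=-37/30
seg 3: a=-1, c=M3/2=-33/20, d=(M4−M3)/(6·3)=11/60, b=Δ3−h3·(2M3+M4)/6=59/30
t_q=7/2 → seg 1, τ=1/2; S=3+-91/30·τ+-47/20·τ²+14/15·τ³=81/80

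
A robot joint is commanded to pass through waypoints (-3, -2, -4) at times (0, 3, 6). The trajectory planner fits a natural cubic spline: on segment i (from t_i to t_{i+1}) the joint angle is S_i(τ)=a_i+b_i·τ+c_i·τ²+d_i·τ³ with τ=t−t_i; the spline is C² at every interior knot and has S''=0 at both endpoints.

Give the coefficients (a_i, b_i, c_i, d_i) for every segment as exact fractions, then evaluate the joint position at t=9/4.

  seg 0: a=-3 b=7/12 c=0 d=-1/36
  seg 1: a=-2 b=-1/6 c=-1/4 d=1/36
S(9/4) = -513/256

Δ: Δ0=1/3, Δ1=-2/3
row 1: diag=12, rhs=-6; c'=1/4, d'=-1/2
back: M1=-1/2
M: M0=0, M1=-1/2, M2=0
seg 0: a=-3, c=M0/2=0, d=(M1−M0)/(6·3)=-1/36, b=Δ0−h0·(2M0+M1)/6=7/12
seg 1: a=-2, c=M1/2=-1/4, d=(M2−M1)/(6·3)=1/36, b=Δ1−h1·(2M1+M2)/6=-1/6
t_q=9/4 → seg 0, τ=9/4; S=-3+7/12·τ+0·τ²+-1/36·τ³=-513/256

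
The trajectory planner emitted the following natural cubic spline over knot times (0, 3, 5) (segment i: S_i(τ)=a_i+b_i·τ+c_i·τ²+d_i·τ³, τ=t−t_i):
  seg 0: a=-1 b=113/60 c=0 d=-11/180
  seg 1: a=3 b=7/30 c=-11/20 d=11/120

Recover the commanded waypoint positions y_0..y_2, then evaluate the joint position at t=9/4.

y_0 = S_0(0) = a_0 = -1
y_1 = S_1(0) = a_1 = 3
y_2 = S_1(2) = 2
t_q=9/4 is in segment 0 (τ=9/4); S_0(τ)=3253/1280

y_0=-1 y_1=3 y_2=2
S(9/4) = 3253/1280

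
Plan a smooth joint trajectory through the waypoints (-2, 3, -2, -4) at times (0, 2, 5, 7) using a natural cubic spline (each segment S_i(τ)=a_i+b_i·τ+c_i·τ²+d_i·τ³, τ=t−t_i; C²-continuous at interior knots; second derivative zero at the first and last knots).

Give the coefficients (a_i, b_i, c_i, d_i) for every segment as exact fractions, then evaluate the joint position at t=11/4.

Δ: Δ0=5/2, Δ1=-5/3, Δ2=-1
row 1: diag=10, rhs=-25; c'=3/10, d'=-5/2
row 2: denom=10−3·3/10=91/10; d'=(4−3·-5/2)/(91/10)=115/91
back: M2=115/91
back: M1=-5/2−3/10·115/91=-262/91
M: M0=0, M1=-262/91, M2=115/91, M3=0
seg 0: a=-2, c=M0/2=0, d=(M1−M0)/(6·2)=-131/546, b=Δ0−h0·(2M0+M1)/6=1889/546
seg 1: a=3, c=M1/2=-131/91, d=(M2−M1)/(6·3)=29/126, b=Δ1−h1·(2M1+M2)/6=317/546
seg 2: a=-2, c=M2/2=115/182, d=(M3−M2)/(6·2)=-115/1092, b=Δ2−h2·(2M2+M3)/6=-503/273
t_q=11/4 → seg 1, τ=3/4; S=3+317/546·τ+-131/91·τ²+29/126·τ³=31715/11648

  seg 0: a=-2 b=1889/546 c=0 d=-131/546
  seg 1: a=3 b=317/546 c=-131/91 d=29/126
  seg 2: a=-2 b=-503/273 c=115/182 d=-115/1092
S(11/4) = 31715/11648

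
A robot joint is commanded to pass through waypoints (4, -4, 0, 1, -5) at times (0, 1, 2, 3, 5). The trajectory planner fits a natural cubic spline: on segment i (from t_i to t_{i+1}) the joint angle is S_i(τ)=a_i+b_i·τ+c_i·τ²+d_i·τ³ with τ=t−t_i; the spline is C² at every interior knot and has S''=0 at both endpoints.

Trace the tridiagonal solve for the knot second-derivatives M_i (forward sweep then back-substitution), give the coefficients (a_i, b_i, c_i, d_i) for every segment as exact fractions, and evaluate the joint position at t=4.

Δ: Δ0=-8, Δ1=4, Δ2=1, Δ3=-3
row 1: diag=4, rhs=72; c'=1/4, d'=18
row 2: denom=4−1·1/4=15/4; d'=(-18−1·18)/(15/4)=-48/5
row 3: denom=6−1·4/15=86/15; d'=(-24−1·-48/5)/(86/15)=-108/43
back: M3=-108/43
back: M2=-48/5−4/15·-108/43=-384/43
back: M1=18−1/4·-384/43=870/43
M: M0=0, M1=870/43, M2=-384/43, M3=-108/43, M4=0
seg 0: a=4, c=M0/2=0, d=(M1−M0)/(6·1)=145/43, b=Δ0−h0·(2M0+M1)/6=-489/43
seg 1: a=-4, c=M1/2=435/43, d=(M2−M1)/(6·1)=-209/43, b=Δ1−h1·(2M1+M2)/6=-54/43
seg 2: a=0, c=M2/2=-192/43, d=(M3−M2)/(6·1)=46/43, b=Δ2−h2·(2M2+M3)/6=189/43
seg 3: a=1, c=M3/2=-54/43, d=(M4−M3)/(6·2)=9/43, b=Δ3−h3·(2M3+M4)/6=-57/43
t_q=4 → seg 3, τ=1; S=1+-57/43·τ+-54/43·τ²+9/43·τ³=-59/43

  seg 0: a=4 b=-489/43 c=0 d=145/43
  seg 1: a=-4 b=-54/43 c=435/43 d=-209/43
  seg 2: a=0 b=189/43 c=-192/43 d=46/43
  seg 3: a=1 b=-57/43 c=-54/43 d=9/43
S(4) = -59/43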